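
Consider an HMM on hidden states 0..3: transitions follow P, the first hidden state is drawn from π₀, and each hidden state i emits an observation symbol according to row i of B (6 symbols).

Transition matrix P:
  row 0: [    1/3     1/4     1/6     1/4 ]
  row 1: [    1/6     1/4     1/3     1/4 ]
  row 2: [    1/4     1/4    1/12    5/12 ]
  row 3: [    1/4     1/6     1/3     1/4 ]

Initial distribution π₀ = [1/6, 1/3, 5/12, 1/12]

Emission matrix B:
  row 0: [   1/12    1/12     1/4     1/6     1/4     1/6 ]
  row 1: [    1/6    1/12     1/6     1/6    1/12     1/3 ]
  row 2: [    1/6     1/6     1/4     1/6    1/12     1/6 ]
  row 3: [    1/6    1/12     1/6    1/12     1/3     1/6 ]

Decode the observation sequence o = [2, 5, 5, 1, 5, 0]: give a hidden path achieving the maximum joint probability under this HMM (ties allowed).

t=0: δ = [4.167e-02, 5.556e-02, 1.042e-01, 1.389e-02]  (obs o_0=2)
t=1: δ = [4.340e-03, 8.681e-03, 3.086e-03, 7.234e-03]  ψ = [2, 2, 1, 2]  (obs o_1=5)
t=2: δ = [3.014e-04, 7.234e-04, 4.823e-04, 3.617e-04]  ψ = [3, 1, 1, 1]  (obs o_2=5)
t=3: δ = [1.005e-05, 1.507e-05, 4.019e-05, 1.674e-05]  ψ = [1, 1, 1, 2]  (obs o_3=1)
t=4: δ = [1.674e-06, 3.349e-06, 9.303e-07, 2.791e-06]  ψ = [2, 2, 3, 2]  (obs o_4=5)
t=5: δ = [5.814e-08, 1.395e-07, 1.861e-07, 1.395e-07]  ψ = [3, 1, 1, 1]  (obs o_5=0)
backtrack: best end state = 2; path = [2, 1, 1, 2, 1, 2]

path = [2, 1, 1, 2, 1, 2]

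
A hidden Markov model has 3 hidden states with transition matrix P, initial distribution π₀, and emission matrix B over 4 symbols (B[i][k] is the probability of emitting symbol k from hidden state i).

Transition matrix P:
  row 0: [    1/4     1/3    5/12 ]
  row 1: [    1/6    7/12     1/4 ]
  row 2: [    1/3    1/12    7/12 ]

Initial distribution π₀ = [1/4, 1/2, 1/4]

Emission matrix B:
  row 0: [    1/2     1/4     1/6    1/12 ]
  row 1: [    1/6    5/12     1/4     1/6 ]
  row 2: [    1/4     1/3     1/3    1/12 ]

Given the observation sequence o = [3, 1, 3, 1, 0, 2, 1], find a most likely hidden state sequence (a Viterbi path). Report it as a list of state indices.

path = [1, 1, 1, 1, 1, 1, 1]

t=0: δ = [2.083e-02, 8.333e-02, 2.083e-02]  (obs o_0=3)
t=1: δ = [3.472e-03, 2.025e-02, 6.944e-03]  ψ = [1, 1, 1]  (obs o_1=1)
t=2: δ = [2.813e-04, 1.969e-03, 4.220e-04]  ψ = [1, 1, 1]  (obs o_2=3)
t=3: δ = [8.205e-05, 4.786e-04, 1.641e-04]  ψ = [1, 1, 1]  (obs o_3=1)
t=4: δ = [3.989e-05, 4.653e-05, 2.991e-05]  ψ = [1, 1, 1]  (obs o_4=0)
t=5: δ = [1.662e-06, 6.786e-06, 5.817e-06]  ψ = [0, 1, 2]  (obs o_5=2)
t=6: δ = [4.847e-07, 1.649e-06, 1.131e-06]  ψ = [2, 1, 2]  (obs o_6=1)
backtrack: best end state = 1; path = [1, 1, 1, 1, 1, 1, 1]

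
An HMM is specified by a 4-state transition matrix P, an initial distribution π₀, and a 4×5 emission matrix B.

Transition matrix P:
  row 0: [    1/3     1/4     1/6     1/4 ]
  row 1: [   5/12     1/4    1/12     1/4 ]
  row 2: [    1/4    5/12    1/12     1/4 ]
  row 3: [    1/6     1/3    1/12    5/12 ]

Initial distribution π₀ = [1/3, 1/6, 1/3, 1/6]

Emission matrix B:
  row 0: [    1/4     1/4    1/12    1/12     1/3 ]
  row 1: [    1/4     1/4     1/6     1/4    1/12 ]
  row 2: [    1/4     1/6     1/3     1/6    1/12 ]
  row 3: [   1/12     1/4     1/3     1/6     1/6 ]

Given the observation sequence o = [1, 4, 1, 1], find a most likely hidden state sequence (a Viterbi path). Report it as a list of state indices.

path = [0, 0, 0, 0]

t=0: δ = [8.333e-02, 4.167e-02, 5.556e-02, 4.167e-02]  (obs o_0=1)
t=1: δ = [9.259e-03, 1.929e-03, 1.157e-03, 3.472e-03]  ψ = [0, 2, 0, 0]  (obs o_1=4)
t=2: δ = [7.716e-04, 5.787e-04, 2.572e-04, 5.787e-04]  ψ = [0, 0, 0, 0]  (obs o_2=1)
t=3: δ = [6.430e-05, 4.823e-05, 2.143e-05, 6.028e-05]  ψ = [0, 0, 0, 3]  (obs o_3=1)
backtrack: best end state = 0; path = [0, 0, 0, 0]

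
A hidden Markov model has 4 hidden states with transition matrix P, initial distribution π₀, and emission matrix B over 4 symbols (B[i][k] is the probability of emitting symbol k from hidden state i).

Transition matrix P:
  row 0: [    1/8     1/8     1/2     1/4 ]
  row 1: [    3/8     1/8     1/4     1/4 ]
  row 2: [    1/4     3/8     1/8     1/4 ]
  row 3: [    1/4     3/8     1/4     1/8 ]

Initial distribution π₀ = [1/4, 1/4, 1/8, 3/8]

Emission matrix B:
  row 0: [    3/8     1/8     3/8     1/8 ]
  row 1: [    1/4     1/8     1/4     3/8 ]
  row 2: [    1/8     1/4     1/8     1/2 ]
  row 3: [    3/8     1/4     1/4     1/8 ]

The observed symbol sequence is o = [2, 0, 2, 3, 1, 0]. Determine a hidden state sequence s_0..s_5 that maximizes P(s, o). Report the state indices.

path = [3, 1, 0, 2, 1, 0]

t=0: δ = [9.375e-02, 6.250e-02, 1.562e-02, 9.375e-02]  (obs o_0=2)
t=1: δ = [8.789e-03, 8.789e-03, 5.859e-03, 8.789e-03]  ψ = [1, 3, 0, 0]  (obs o_1=0)
t=2: δ = [1.236e-03, 8.240e-04, 5.493e-04, 5.493e-04]  ψ = [1, 3, 0, 0]  (obs o_2=2)
t=3: δ = [3.862e-05, 7.725e-05, 3.090e-04, 3.862e-05]  ψ = [1, 2, 0, 0]  (obs o_3=3)
t=4: δ = [9.656e-06, 1.448e-05, 9.656e-06, 1.931e-05]  ψ = [2, 2, 2, 2]  (obs o_4=1)
t=5: δ = [2.037e-06, 1.810e-06, 6.035e-07, 1.358e-06]  ψ = [1, 3, 0, 1]  (obs o_5=0)
backtrack: best end state = 0; path = [3, 1, 0, 2, 1, 0]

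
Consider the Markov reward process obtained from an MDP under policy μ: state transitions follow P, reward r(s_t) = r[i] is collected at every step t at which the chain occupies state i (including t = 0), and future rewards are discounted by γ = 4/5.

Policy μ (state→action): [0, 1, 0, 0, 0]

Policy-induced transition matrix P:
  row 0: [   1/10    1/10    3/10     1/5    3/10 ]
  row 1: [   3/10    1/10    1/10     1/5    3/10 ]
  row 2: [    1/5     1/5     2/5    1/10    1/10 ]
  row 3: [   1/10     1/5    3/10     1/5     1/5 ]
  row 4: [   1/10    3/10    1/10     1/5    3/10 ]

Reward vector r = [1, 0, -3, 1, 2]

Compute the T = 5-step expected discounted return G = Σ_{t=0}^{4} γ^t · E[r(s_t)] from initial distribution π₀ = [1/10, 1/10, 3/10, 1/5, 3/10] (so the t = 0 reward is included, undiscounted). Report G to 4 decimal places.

t=0: π = [0.1000, 0.1000, 0.3000, 0.2000, 0.3000], E[r] = 0.0000, γ^t·E[r] = 0.000000, running G = 0.000000
t=1: π = [0.1500, 0.2100, 0.2500, 0.1700, 0.2200], E[r] = 0.0100, γ^t·E[r] = 0.008000, running G = 0.008000
t=2: π = [0.1670, 0.1860, 0.2390, 0.1750, 0.2330], E[r] = 0.0910, γ^t·E[r] = 0.058240, running G = 0.066240
t=3: π = [0.1611, 0.1880, 0.2401, 0.1761, 0.2347], E[r] = 0.0863, γ^t·E[r] = 0.044186, running G = 0.110426
t=4: π = [0.1616, 0.1886, 0.2395, 0.1760, 0.2344], E[r] = 0.0879, γ^t·E[r] = 0.036016, running G = 0.146442

G = 0.1464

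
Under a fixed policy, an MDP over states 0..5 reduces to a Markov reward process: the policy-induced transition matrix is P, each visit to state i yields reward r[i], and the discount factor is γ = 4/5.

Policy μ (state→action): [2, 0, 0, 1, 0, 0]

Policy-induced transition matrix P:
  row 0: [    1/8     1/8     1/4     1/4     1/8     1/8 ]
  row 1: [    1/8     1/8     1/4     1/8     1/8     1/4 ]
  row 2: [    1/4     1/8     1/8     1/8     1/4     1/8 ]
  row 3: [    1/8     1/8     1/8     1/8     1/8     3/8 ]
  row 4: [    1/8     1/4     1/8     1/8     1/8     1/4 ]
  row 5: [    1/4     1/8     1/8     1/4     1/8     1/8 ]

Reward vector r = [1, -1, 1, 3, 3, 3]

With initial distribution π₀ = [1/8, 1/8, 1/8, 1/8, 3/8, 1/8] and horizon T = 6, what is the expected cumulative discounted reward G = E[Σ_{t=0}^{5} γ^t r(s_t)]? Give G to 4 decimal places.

G = 6.6671

t=0: π = [0.1250, 0.1250, 0.1250, 0.1250, 0.3750, 0.1250], E[r] = 2.0000, γ^t·E[r] = 2.000000, running G = 2.000000
t=1: π = [0.1563, 0.1719, 0.1563, 0.1563, 0.1406, 0.2188], E[r] = 1.6875, γ^t·E[r] = 1.350000, running G = 3.350000
t=2: π = [0.1719, 0.1426, 0.1660, 0.1719, 0.1445, 0.2031], E[r] = 1.7539, γ^t·E[r] = 1.122500, running G = 4.472500
t=3: π = [0.1711, 0.1431, 0.1643, 0.1719, 0.1458, 0.2039], E[r] = 1.7568, γ^t·E[r] = 0.899500, running G = 5.372000
t=4: π = [0.1710, 0.1432, 0.1643, 0.1719, 0.1455, 0.2041], E[r] = 1.7565, γ^t·E[r] = 0.719475, running G = 6.091475
t=5: π = [0.1710, 0.1432, 0.1643, 0.1719, 0.1455, 0.2041], E[r] = 1.7566, γ^t·E[r] = 0.575598, running G = 6.667073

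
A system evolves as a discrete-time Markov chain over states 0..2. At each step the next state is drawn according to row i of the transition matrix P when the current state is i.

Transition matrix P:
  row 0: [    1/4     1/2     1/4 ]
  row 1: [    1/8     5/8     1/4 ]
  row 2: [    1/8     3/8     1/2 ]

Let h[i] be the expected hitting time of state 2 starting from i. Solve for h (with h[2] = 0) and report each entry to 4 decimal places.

First-step conditioning: h[2] = 0; for i ≠ 2, h[i] = 1 + Σ_k P[i][k]·h[k].
  h[0] = 1 + 1/4·h[0] + 1/2·h[1]
  h[1] = 1 + 1/8·h[0] + 5/8·h[1]
Solving the 2×2 linear system over states ≠ 2 gives exactly h = [4, 4, 0] (h[2] = 0 is the target).

h = [4.0000, 4.0000, 0.0000]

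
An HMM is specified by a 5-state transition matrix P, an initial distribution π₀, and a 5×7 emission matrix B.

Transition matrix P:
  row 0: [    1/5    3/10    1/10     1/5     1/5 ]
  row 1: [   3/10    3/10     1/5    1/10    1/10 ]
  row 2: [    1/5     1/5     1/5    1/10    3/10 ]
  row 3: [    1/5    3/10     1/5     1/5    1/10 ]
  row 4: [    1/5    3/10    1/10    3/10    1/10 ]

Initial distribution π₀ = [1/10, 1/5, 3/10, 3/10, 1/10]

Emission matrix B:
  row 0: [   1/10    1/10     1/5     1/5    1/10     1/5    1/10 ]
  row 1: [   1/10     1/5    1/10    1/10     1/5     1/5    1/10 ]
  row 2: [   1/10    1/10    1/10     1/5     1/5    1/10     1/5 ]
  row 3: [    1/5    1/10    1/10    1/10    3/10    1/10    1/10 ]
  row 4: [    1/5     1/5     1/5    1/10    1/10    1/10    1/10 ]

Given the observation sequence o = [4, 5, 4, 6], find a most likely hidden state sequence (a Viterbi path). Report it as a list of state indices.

t=0: δ = [1.000e-02, 4.000e-02, 6.000e-02, 9.000e-02, 1.000e-02]  (obs o_0=4)
t=1: δ = [3.600e-03, 5.400e-03, 1.800e-03, 1.800e-03, 1.800e-03]  ψ = [3, 3, 3, 3, 2]  (obs o_1=5)
t=2: δ = [1.620e-04, 3.240e-04, 2.160e-04, 2.160e-04, 7.200e-05]  ψ = [1, 1, 1, 0, 0]  (obs o_2=4)
t=3: δ = [9.720e-06, 9.720e-06, 1.296e-05, 4.320e-06, 6.480e-06]  ψ = [1, 1, 1, 3, 2]  (obs o_3=6)
backtrack: best end state = 2; path = [3, 1, 1, 2]

path = [3, 1, 1, 2]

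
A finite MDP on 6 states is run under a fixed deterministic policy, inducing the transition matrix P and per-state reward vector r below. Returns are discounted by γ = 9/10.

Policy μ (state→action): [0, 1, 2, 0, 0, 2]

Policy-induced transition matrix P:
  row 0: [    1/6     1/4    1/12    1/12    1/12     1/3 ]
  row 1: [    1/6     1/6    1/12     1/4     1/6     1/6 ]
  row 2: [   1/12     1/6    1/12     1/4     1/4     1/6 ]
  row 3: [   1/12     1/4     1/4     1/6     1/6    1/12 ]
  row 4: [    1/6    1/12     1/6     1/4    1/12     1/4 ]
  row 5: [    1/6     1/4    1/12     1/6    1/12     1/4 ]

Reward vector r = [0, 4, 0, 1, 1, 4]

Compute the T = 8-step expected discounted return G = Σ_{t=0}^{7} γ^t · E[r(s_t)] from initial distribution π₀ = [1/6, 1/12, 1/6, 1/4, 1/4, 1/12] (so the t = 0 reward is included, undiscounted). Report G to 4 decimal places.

G = 10.2201

t=0: π = [0.1667, 0.0833, 0.1667, 0.2500, 0.2500, 0.0833], E[r] = 1.1667, γ^t·E[r] = 1.166667, running G = 1.166667
t=1: π = [0.1319, 0.1875, 0.1458, 0.1944, 0.1389, 0.2014], E[r] = 1.8889, γ^t·E[r] = 1.700000, running G = 2.866667
t=2: π = [0.1383, 0.1991, 0.1273, 0.1950, 0.1395, 0.2008], E[r] = 1.9340, γ^t·E[r] = 1.566563, running G = 4.433229
t=3: π = [0.1398, 0.1996, 0.1275, 0.1940, 0.1374, 0.2018], E[r] = 1.9369, γ^t·E[r] = 1.411980, running G = 5.845210
t=4: π = [0.1399, 0.1998, 0.1271, 0.1937, 0.1374, 0.2021], E[r] = 1.9388, γ^t·E[r] = 1.272030, running G = 7.117239
t=5: π = [0.1399, 0.1999, 0.1271, 0.1937, 0.1373, 0.2021], E[r] = 1.9389, γ^t·E[r] = 1.144930, running G = 8.262169
t=6: π = [0.1399, 0.1999, 0.1271, 0.1937, 0.1373, 0.2021], E[r] = 1.9390, γ^t·E[r] = 1.030472, running G = 9.292641
t=7: π = [0.1399, 0.1999, 0.1271, 0.1937, 0.1373, 0.2021], E[r] = 1.9390, γ^t·E[r] = 0.927429, running G = 10.220070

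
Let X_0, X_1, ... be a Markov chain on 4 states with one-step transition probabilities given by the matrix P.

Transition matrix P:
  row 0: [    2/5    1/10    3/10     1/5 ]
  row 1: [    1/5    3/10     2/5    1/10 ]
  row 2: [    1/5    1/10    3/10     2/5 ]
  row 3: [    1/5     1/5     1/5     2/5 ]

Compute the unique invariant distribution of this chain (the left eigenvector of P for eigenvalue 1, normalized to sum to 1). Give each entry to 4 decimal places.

π = [0.2500, 0.1627, 0.2861, 0.3012]

Balance equations π_j = Σ_i π_i·P[i][j]:
  π_0 = 2/5·π_0 + 1/5·π_1 + 1/5·π_2 + 1/5·π_3
  π_1 = 1/10·π_0 + 3/10·π_1 + 1/10·π_2 + 1/5·π_3
  π_2 = 3/10·π_0 + 2/5·π_1 + 3/10·π_2 + 1/5·π_3
  normalize: π_0 + π_1 + π_2 + π_3 = 1
Solving the linear system gives exactly π = [1/4, 27/166, 95/332, 25/83].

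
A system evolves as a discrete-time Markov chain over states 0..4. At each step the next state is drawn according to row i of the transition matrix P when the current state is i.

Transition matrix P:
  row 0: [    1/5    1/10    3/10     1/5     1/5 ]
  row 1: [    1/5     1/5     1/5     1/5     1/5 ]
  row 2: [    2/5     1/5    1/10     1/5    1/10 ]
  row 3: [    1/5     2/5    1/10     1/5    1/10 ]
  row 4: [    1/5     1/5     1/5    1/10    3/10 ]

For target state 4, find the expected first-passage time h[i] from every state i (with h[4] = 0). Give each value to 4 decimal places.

h = [6.2500, 6.1927, 6.7661, 6.7546, 0.0000]

First-step conditioning: h[4] = 0; for i ≠ 4, h[i] = 1 + Σ_k P[i][k]·h[k].
  h[0] = 1 + 1/5·h[0] + 1/10·h[1] + 3/10·h[2] + 1/5·h[3]
  h[1] = 1 + 1/5·h[0] + 1/5·h[1] + 1/5·h[2] + 1/5·h[3]
  h[2] = 1 + 2/5·h[0] + 1/5·h[1] + 1/10·h[2] + 1/5·h[3]
  h[3] = 1 + 1/5·h[0] + 2/5·h[1] + 1/10·h[2] + 1/5·h[3]
Solving the 4×4 linear system over states ≠ 4 gives exactly h = [25/4, 675/109, 1475/218, 2945/436, 0] (h[4] = 0 is the target).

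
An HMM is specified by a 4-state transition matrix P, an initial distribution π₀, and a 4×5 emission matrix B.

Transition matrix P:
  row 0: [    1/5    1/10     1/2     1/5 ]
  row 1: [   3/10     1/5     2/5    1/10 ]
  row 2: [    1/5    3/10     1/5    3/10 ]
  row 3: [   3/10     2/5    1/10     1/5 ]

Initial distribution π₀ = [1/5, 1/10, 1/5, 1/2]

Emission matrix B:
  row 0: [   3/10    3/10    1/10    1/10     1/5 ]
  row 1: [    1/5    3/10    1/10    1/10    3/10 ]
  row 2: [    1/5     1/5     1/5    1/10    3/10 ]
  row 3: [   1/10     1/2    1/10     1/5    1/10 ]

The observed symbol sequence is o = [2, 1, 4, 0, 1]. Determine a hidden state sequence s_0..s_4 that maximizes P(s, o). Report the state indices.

path = [2, 3, 1, 2, 3]

t=0: δ = [2.000e-02, 1.000e-02, 4.000e-02, 5.000e-02]  (obs o_0=2)
t=1: δ = [4.500e-03, 6.000e-03, 2.000e-03, 6.000e-03]  ψ = [3, 3, 0, 2]  (obs o_1=1)
t=2: δ = [3.600e-04, 7.200e-04, 7.200e-04, 1.200e-04]  ψ = [1, 3, 1, 3]  (obs o_2=4)
t=3: δ = [6.480e-05, 4.320e-05, 5.760e-05, 2.160e-05]  ψ = [1, 2, 1, 2]  (obs o_3=0)
t=4: δ = [3.888e-06, 5.184e-06, 6.480e-06, 8.640e-06]  ψ = [0, 2, 0, 2]  (obs o_4=1)
backtrack: best end state = 3; path = [2, 3, 1, 2, 3]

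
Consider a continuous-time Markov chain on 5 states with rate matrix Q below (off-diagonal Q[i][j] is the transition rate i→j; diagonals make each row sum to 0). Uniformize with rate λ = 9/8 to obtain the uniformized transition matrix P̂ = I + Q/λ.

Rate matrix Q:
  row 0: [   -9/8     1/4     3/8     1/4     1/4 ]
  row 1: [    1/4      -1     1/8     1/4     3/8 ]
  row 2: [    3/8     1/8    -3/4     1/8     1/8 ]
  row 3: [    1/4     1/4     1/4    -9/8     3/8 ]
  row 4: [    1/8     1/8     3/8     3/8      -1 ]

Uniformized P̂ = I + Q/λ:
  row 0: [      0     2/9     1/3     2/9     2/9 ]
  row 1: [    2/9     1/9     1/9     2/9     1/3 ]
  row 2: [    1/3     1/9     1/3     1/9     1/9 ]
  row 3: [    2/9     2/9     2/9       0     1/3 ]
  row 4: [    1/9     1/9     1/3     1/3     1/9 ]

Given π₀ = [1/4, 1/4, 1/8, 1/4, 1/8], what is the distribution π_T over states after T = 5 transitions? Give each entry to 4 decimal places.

π = [0.1888, 0.1516, 0.2802, 0.1748, 0.2047]

t=0: π = [0.2500, 0.2500, 0.1250, 0.2500, 0.1250]
t=1: π = [0.1667, 0.1667, 0.2500, 0.1667, 0.2500]
t=2: π = [0.1852, 0.1481, 0.2778, 0.1852, 0.2037]
t=3: π = [0.1893, 0.1523, 0.2798, 0.1728, 0.2058]
t=4: π = [0.1884, 0.1513, 0.2803, 0.1756, 0.2044]
t=5: π = [0.1888, 0.1516, 0.2802, 0.1748, 0.2047]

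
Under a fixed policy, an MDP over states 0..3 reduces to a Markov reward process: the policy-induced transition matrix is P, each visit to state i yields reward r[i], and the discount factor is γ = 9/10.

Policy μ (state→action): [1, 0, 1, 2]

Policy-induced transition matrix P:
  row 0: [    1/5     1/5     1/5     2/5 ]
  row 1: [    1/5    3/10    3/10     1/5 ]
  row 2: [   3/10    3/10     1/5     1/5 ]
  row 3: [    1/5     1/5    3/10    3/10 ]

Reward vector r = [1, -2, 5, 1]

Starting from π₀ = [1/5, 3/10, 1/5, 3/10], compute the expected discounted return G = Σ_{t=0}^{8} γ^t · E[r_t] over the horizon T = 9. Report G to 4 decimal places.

G = 7.3753

t=0: π = [0.2000, 0.3000, 0.2000, 0.3000], E[r] = 0.9000, γ^t·E[r] = 0.900000, running G = 0.900000
t=1: π = [0.2200, 0.2500, 0.2600, 0.2700], E[r] = 1.2900, γ^t·E[r] = 1.161000, running G = 2.061000
t=2: π = [0.2260, 0.2510, 0.2520, 0.2710], E[r] = 1.2550, γ^t·E[r] = 1.016550, running G = 3.077550
t=3: π = [0.2252, 0.2503, 0.2522, 0.2723], E[r] = 1.2579, γ^t·E[r] = 0.917009, running G = 3.994559
t=4: π = [0.2252, 0.2503, 0.2523, 0.2723], E[r] = 1.2583, γ^t·E[r] = 0.825564, running G = 4.820123
t=5: π = [0.2252, 0.2503, 0.2523, 0.2723], E[r] = 1.2583, γ^t·E[r] = 0.742987, running G = 5.563110
t=6: π = [0.2252, 0.2503, 0.2523, 0.2723], E[r] = 1.2583, γ^t·E[r] = 0.668690, running G = 6.231800
t=7: π = [0.2252, 0.2503, 0.2523, 0.2723], E[r] = 1.2583, γ^t·E[r] = 0.601821, running G = 6.833621
t=8: π = [0.2252, 0.2503, 0.2523, 0.2723], E[r] = 1.2583, γ^t·E[r] = 0.541639, running G = 7.375260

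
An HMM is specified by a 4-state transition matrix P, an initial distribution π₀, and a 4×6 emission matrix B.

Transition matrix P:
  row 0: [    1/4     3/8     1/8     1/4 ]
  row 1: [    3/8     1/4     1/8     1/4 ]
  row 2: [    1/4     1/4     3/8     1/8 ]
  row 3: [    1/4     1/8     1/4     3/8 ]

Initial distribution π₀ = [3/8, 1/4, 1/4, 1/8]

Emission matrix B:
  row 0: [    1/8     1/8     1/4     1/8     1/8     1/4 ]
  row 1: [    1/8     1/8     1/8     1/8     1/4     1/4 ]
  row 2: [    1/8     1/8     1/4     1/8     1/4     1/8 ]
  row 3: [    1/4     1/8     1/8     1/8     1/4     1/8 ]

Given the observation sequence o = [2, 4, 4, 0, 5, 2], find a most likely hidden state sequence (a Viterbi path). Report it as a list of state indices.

path = [0, 1, 1, 0, 1, 0]

t=0: δ = [9.375e-02, 3.125e-02, 6.250e-02, 1.562e-02]  (obs o_0=2)
t=1: δ = [2.930e-03, 8.789e-03, 5.859e-03, 5.859e-03]  ψ = [0, 0, 2, 0]  (obs o_1=4)
t=2: δ = [4.120e-04, 5.493e-04, 5.493e-04, 5.493e-04]  ψ = [1, 1, 2, 1]  (obs o_2=4)
t=3: δ = [2.575e-05, 1.931e-05, 2.575e-05, 5.150e-05]  ψ = [1, 0, 2, 3]  (obs o_3=0)
t=4: δ = [3.219e-06, 2.414e-06, 1.609e-06, 2.414e-06]  ψ = [3, 0, 3, 3]  (obs o_4=5)
t=5: δ = [2.263e-07, 1.509e-07, 1.509e-07, 1.132e-07]  ψ = [1, 0, 2, 3]  (obs o_5=2)
backtrack: best end state = 0; path = [0, 1, 1, 0, 1, 0]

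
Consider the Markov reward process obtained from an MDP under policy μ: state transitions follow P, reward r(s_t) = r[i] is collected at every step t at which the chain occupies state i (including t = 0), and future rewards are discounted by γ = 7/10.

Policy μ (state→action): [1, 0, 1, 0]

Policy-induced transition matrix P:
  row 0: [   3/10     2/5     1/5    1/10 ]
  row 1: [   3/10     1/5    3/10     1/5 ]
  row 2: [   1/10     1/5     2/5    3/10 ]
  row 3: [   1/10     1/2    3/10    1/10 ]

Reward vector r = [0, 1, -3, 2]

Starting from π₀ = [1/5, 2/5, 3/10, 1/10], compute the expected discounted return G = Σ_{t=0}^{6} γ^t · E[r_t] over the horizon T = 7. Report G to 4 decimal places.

G = -0.8212

t=0: π = [0.2000, 0.4000, 0.3000, 0.1000], E[r] = -0.3000, γ^t·E[r] = -0.300000, running G = -0.300000
t=1: π = [0.2200, 0.2700, 0.3100, 0.2000], E[r] = -0.2600, γ^t·E[r] = -0.182000, running G = -0.482000
t=2: π = [0.1980, 0.3040, 0.3090, 0.1890], E[r] = -0.2450, γ^t·E[r] = -0.120050, running G = -0.602050
t=3: π = [0.2004, 0.2963, 0.3111, 0.1922], E[r] = -0.2526, γ^t·E[r] = -0.086642, running G = -0.688692
t=4: π = [0.1993, 0.2977, 0.3111, 0.1919], E[r] = -0.2518, γ^t·E[r] = -0.060450, running G = -0.749142
t=5: π = [0.1994, 0.2974, 0.3112, 0.1920], E[r] = -0.2521, γ^t·E[r] = -0.042374, running G = -0.791516
t=6: π = [0.1994, 0.2975, 0.3112, 0.1920], E[r] = -0.2521, γ^t·E[r] = -0.029659, running G = -0.821174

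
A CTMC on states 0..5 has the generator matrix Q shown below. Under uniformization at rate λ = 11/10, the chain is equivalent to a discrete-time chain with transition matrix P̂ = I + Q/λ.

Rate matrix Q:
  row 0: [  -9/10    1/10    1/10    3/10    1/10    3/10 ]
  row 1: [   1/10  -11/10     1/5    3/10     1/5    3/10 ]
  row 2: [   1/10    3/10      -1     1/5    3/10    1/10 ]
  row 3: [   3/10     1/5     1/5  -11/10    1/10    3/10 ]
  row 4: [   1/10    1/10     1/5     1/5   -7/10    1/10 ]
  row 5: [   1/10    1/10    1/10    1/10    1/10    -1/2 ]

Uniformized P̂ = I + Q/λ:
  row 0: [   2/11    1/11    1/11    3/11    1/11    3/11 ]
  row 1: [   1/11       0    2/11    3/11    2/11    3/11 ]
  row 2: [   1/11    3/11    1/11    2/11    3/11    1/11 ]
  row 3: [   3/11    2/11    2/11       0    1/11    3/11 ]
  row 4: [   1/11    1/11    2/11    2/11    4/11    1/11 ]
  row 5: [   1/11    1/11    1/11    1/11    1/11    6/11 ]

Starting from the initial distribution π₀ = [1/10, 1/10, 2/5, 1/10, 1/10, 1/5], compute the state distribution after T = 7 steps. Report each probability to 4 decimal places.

π = [0.1300, 0.1177, 0.1309, 0.1499, 0.1725, 0.2990]

t=0: π = [0.1000, 0.1000, 0.4000, 0.1000, 0.1000, 0.2000]
t=1: π = [0.1182, 0.1636, 0.1182, 0.1636, 0.2000, 0.2364]
t=2: π = [0.1314, 0.1124, 0.1388, 0.1562, 0.1818, 0.2793]
t=3: π = [0.1313, 0.1201, 0.1319, 0.1502, 0.1760, 0.2906]
t=4: π = [0.1301, 0.1176, 0.1315, 0.1509, 0.1738, 0.2960]
t=5: π = [0.1302, 0.1178, 0.1311, 0.1500, 0.1729, 0.2980]
t=6: π = [0.1300, 0.1177, 0.1310, 0.1500, 0.1726, 0.2987]
t=7: π = [0.1300, 0.1177, 0.1309, 0.1499, 0.1725, 0.2990]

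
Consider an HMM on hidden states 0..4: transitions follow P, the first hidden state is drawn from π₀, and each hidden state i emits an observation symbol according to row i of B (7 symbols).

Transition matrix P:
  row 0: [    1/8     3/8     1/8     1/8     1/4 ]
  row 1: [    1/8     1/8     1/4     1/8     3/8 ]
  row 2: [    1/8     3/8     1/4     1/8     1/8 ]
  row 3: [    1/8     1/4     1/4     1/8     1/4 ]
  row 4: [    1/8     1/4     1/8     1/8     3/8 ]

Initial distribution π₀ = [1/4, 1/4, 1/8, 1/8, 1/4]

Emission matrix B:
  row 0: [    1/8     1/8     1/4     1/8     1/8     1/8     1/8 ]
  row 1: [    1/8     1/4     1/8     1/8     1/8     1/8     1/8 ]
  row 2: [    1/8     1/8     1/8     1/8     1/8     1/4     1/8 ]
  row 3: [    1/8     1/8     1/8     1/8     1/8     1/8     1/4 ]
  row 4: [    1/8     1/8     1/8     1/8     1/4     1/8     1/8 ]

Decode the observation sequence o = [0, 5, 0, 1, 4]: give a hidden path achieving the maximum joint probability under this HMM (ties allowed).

t=0: δ = [3.125e-02, 3.125e-02, 1.562e-02, 1.562e-02, 3.125e-02]  (obs o_0=0)
t=1: δ = [4.883e-04, 1.465e-03, 1.953e-03, 4.883e-04, 1.465e-03]  ψ = [0, 0, 1, 0, 1]  (obs o_1=5)
t=2: δ = [3.052e-05, 9.155e-05, 6.104e-05, 3.052e-05, 6.866e-05]  ψ = [2, 2, 2, 2, 1]  (obs o_2=0)
t=3: δ = [1.431e-06, 5.722e-06, 2.861e-06, 1.431e-06, 4.292e-06]  ψ = [1, 2, 1, 1, 1]  (obs o_3=1)
t=4: δ = [8.941e-08, 1.341e-07, 1.788e-07, 8.941e-08, 5.364e-07]  ψ = [1, 2, 1, 1, 1]  (obs o_4=4)
backtrack: best end state = 4; path = [1, 2, 2, 1, 4]

path = [1, 2, 2, 1, 4]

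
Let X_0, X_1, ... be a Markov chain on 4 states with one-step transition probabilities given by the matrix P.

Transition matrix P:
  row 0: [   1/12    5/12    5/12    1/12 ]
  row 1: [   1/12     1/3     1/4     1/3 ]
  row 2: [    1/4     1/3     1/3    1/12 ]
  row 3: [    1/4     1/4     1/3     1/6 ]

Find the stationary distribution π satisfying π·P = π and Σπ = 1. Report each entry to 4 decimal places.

Balance equations π_j = Σ_i π_i·P[i][j]:
  π_0 = 1/12·π_0 + 1/12·π_1 + 1/4·π_2 + 1/4·π_3
  π_1 = 5/12·π_0 + 1/3·π_1 + 1/3·π_2 + 1/4·π_3
  π_2 = 5/12·π_0 + 1/4·π_1 + 1/3·π_2 + 1/3·π_3
  normalize: π_0 + π_1 + π_2 + π_3 = 1
Solving the linear system gives exactly π = [319/1912, 635/1912, 611/1912, 347/1912].

π = [0.1668, 0.3321, 0.3196, 0.1815]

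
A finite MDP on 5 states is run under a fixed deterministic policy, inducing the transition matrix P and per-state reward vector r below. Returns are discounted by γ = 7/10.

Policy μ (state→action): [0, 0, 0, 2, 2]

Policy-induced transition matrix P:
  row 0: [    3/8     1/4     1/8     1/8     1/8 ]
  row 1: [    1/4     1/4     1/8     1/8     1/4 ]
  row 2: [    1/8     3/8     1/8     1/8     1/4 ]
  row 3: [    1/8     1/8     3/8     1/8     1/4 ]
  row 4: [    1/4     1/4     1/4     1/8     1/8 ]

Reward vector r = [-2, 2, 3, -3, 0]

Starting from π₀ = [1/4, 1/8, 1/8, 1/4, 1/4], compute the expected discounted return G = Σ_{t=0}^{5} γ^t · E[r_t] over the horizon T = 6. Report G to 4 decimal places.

t=0: π = [0.2500, 0.1250, 0.1250, 0.2500, 0.2500], E[r] = -0.6250, γ^t·E[r] = -0.625000, running G = -0.625000
t=1: π = [0.2344, 0.2344, 0.2188, 0.1250, 0.1875], E[r] = 0.2813, γ^t·E[r] = 0.196875, running G = -0.428125
t=2: π = [0.2363, 0.2617, 0.1797, 0.1250, 0.1973], E[r] = 0.2148, γ^t·E[r] = 0.105273, running G = -0.322852
t=3: π = [0.2415, 0.2568, 0.1809, 0.1250, 0.1958], E[r] = 0.1985, γ^t·E[r] = 0.068081, running G = -0.254771
t=4: π = [0.2419, 0.2570, 0.1807, 0.1250, 0.1953], E[r] = 0.1973, γ^t·E[r] = 0.047363, running G = -0.207407
t=5: π = [0.2420, 0.2570, 0.1807, 0.1250, 0.1953], E[r] = 0.1969, γ^t·E[r] = 0.033090, running G = -0.174318

G = -0.1743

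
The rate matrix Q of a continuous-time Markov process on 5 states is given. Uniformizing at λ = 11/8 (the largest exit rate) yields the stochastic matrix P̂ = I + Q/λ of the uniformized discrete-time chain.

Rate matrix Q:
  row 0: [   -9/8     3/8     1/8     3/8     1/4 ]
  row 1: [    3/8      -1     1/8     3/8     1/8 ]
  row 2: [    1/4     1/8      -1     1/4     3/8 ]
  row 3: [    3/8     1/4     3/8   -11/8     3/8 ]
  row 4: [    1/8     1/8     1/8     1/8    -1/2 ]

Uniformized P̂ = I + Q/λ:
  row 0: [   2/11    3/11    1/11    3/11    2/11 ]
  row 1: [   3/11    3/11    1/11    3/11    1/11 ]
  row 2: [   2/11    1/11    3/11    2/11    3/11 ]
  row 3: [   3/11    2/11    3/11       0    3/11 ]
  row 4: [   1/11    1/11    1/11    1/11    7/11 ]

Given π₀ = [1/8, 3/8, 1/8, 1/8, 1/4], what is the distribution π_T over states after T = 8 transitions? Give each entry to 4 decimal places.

t=0: π = [0.1250, 0.3750, 0.1250, 0.1250, 0.2500]
t=1: π = [0.2045, 0.1932, 0.1364, 0.1818, 0.2841]
t=2: π = [0.1901, 0.1798, 0.1488, 0.1591, 0.3223]
t=3: π = [0.1833, 0.1726, 0.1469, 0.1572, 0.3400]
t=4: π = [0.1809, 0.1699, 0.1462, 0.1547, 0.3483]
t=5: π = [0.1797, 0.1688, 0.1456, 0.1539, 0.3520]
t=6: π = [0.1791, 0.1683, 0.1454, 0.1535, 0.3537]
t=7: π = [0.1789, 0.1680, 0.1452, 0.1533, 0.3545]
t=8: π = [0.1788, 0.1679, 0.1452, 0.1533, 0.3548]

π = [0.1788, 0.1679, 0.1452, 0.1533, 0.3548]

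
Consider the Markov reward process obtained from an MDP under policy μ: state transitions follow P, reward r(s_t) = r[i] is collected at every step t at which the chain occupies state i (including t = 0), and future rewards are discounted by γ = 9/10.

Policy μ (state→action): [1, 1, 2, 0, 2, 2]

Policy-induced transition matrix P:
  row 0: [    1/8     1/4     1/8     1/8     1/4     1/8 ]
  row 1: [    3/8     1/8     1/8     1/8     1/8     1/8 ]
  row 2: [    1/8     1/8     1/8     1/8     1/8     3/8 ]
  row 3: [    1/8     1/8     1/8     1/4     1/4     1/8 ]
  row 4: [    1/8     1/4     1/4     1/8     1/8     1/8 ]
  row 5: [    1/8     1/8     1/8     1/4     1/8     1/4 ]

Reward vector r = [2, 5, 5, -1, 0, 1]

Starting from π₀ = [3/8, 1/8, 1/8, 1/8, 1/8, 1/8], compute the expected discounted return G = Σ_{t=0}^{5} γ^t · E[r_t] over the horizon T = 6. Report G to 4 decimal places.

t=0: π = [0.3750, 0.1250, 0.1250, 0.1250, 0.1250, 0.1250], E[r] = 2.0000, γ^t·E[r] = 2.000000, running G = 2.000000
t=1: π = [0.1563, 0.1875, 0.1406, 0.1563, 0.1875, 0.1719], E[r] = 1.9688, γ^t·E[r] = 1.771875, running G = 3.771875
t=2: π = [0.1719, 0.1680, 0.1484, 0.1660, 0.1641, 0.1816], E[r] = 1.9414, γ^t·E[r] = 1.572539, running G = 5.344414
t=3: π = [0.1670, 0.1670, 0.1455, 0.1685, 0.1672, 0.1848], E[r] = 1.9128, γ^t·E[r] = 1.394462, running G = 6.738876
t=4: π = [0.1667, 0.1668, 0.1459, 0.1692, 0.1669, 0.1845], E[r] = 1.9122, γ^t·E[r] = 1.254615, running G = 7.993491
t=5: π = [0.1667, 0.1667, 0.1459, 0.1692, 0.1670, 0.1845], E[r] = 1.9116, γ^t·E[r] = 1.128782, running G = 9.122273

G = 9.1223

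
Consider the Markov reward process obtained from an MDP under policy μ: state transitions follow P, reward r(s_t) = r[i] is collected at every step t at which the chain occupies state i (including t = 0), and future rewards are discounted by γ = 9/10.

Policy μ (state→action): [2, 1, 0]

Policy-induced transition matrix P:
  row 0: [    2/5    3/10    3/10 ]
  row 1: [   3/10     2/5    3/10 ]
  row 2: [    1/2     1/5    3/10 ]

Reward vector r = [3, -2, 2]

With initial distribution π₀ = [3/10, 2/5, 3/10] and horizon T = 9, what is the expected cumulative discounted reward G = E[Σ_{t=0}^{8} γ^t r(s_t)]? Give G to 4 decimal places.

G = 6.8015

t=0: π = [0.3000, 0.4000, 0.3000], E[r] = 0.7000, γ^t·E[r] = 0.700000, running G = 0.700000
t=1: π = [0.3900, 0.3100, 0.3000], E[r] = 1.1500, γ^t·E[r] = 1.035000, running G = 1.735000
t=2: π = [0.3990, 0.3010, 0.3000], E[r] = 1.1950, γ^t·E[r] = 0.967950, running G = 2.702950
t=3: π = [0.3999, 0.3001, 0.3000], E[r] = 1.1995, γ^t·E[r] = 0.874436, running G = 3.577386
t=4: π = [0.4000, 0.3000, 0.3000], E[r] = 1.2000, γ^t·E[r] = 0.787287, running G = 4.364673
t=5: π = [0.4000, 0.3000, 0.3000], E[r] = 1.2000, γ^t·E[r] = 0.708585, running G = 5.073258
t=6: π = [0.4000, 0.3000, 0.3000], E[r] = 1.2000, γ^t·E[r] = 0.637729, running G = 5.710987
t=7: π = [0.4000, 0.3000, 0.3000], E[r] = 1.2000, γ^t·E[r] = 0.573956, running G = 6.284943
t=8: π = [0.4000, 0.3000, 0.3000], E[r] = 1.2000, γ^t·E[r] = 0.516561, running G = 6.801504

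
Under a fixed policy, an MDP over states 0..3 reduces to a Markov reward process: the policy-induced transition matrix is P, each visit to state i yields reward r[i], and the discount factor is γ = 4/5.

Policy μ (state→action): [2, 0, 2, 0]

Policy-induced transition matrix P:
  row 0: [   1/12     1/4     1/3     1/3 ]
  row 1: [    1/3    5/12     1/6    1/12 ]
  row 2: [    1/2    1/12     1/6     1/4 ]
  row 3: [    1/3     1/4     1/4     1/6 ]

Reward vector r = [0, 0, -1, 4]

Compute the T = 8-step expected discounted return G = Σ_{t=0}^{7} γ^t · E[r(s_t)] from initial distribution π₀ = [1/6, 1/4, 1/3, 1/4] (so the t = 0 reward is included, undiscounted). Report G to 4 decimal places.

G = 2.6277

t=0: π = [0.1667, 0.2500, 0.3333, 0.2500], E[r] = 0.6667, γ^t·E[r] = 0.666667, running G = 0.666667
t=1: π = [0.3472, 0.2361, 0.2153, 0.2014], E[r] = 0.5903, γ^t·E[r] = 0.472222, running G = 1.138889
t=2: π = [0.2824, 0.2535, 0.2413, 0.2228], E[r] = 0.6499, γ^t·E[r] = 0.415926, running G = 1.554815
t=3: π = [0.3030, 0.2520, 0.2323, 0.2127], E[r] = 0.6186, γ^t·E[r] = 0.316716, running G = 1.871531
t=4: π = [0.2963, 0.2533, 0.2349, 0.2155], E[r] = 0.6272, γ^t·E[r] = 0.256891, running G = 2.128421
t=5: π = [0.2984, 0.2531, 0.2340, 0.2145], E[r] = 0.6241, γ^t·E[r] = 0.204493, running G = 2.332914
t=6: π = [0.2977, 0.2532, 0.2343, 0.2148], E[r] = 0.6250, γ^t·E[r] = 0.163833, running G = 2.496747
t=7: π = [0.2979, 0.2531, 0.2342, 0.2147], E[r] = 0.6247, γ^t·E[r] = 0.131002, running G = 2.627749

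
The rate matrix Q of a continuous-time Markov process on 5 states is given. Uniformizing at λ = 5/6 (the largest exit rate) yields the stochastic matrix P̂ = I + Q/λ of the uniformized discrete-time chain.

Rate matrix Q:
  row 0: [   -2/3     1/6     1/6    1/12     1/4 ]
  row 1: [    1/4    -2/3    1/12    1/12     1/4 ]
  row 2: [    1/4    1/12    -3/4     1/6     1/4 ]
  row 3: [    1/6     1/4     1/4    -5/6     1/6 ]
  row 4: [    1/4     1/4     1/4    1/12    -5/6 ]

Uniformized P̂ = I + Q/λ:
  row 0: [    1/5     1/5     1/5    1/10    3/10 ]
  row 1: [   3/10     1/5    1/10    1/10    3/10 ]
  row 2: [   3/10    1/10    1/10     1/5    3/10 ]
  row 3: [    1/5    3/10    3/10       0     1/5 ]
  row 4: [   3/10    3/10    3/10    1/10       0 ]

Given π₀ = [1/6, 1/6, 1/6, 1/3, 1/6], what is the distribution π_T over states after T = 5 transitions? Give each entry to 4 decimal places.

t=0: π = [0.1667, 0.1667, 0.1667, 0.3333, 0.1667]
t=1: π = [0.2500, 0.2333, 0.2167, 0.0833, 0.2167]
t=2: π = [0.2667, 0.2083, 0.1850, 0.1133, 0.2267]
t=3: π = [0.2620, 0.2155, 0.1947, 0.1072, 0.2207]
t=4: π = [0.2631, 0.2133, 0.1918, 0.1088, 0.2231]
t=5: π = [0.2628, 0.2140, 0.1927, 0.1083, 0.2222]

π = [0.2628, 0.2140, 0.1927, 0.1083, 0.2222]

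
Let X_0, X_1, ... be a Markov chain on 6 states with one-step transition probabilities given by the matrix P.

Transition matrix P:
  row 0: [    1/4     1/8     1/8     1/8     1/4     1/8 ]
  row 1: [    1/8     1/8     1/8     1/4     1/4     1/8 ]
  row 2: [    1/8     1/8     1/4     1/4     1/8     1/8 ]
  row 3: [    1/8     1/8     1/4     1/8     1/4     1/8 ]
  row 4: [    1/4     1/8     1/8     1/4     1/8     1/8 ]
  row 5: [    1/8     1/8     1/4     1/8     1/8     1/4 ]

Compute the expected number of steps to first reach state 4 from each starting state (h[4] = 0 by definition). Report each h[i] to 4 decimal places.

h = [4.7891, 4.8000, 5.4857, 4.8762, 0.0000, 5.5728]

First-step conditioning: h[4] = 0; for i ≠ 4, h[i] = 1 + Σ_k P[i][k]·h[k].
  h[0] = 1 + 1/4·h[0] + 1/8·h[1] + 1/8·h[2] + 1/8·h[3] + 1/8·h[5]
  h[1] = 1 + 1/8·h[0] + 1/8·h[1] + 1/8·h[2] + 1/4·h[3] + 1/8·h[5]
  h[2] = 1 + 1/8·h[0] + 1/8·h[1] + 1/4·h[2] + 1/4·h[3] + 1/8·h[5]
  h[3] = 1 + 1/8·h[0] + 1/8·h[1] + 1/4·h[2] + 1/8·h[3] + 1/8·h[5]
  h[5] = 1 + 1/8·h[0] + 1/8·h[1] + 1/4·h[2] + 1/8·h[3] + 1/4·h[5]
Solving the 5×5 linear system over states ≠ 4 gives exactly h = [704/147, 24/5, 192/35, 512/105, 0, 4096/735] (h[4] = 0 is the target).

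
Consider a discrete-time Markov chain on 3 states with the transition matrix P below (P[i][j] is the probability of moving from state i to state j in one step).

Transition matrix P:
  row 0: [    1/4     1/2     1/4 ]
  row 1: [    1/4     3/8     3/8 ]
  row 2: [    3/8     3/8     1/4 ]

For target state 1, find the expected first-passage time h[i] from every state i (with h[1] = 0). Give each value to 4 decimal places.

h = [2.1333, 0.0000, 2.4000]

First-step conditioning: h[1] = 0; for i ≠ 1, h[i] = 1 + Σ_k P[i][k]·h[k].
  h[0] = 1 + 1/4·h[0] + 1/4·h[2]
  h[2] = 1 + 3/8·h[0] + 1/4·h[2]
Solving the 2×2 linear system over states ≠ 1 gives exactly h = [32/15, 0, 12/5] (h[1] = 0 is the target).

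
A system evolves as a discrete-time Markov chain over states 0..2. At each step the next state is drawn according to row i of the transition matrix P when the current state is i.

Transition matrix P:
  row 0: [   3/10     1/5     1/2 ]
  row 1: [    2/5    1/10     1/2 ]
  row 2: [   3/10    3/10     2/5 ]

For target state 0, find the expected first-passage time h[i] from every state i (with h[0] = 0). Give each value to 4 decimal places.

h = [0.0000, 2.8205, 3.0769]

First-step conditioning: h[0] = 0; for i ≠ 0, h[i] = 1 + Σ_k P[i][k]·h[k].
  h[1] = 1 + 1/10·h[1] + 1/2·h[2]
  h[2] = 1 + 3/10·h[1] + 2/5·h[2]
Solving the 2×2 linear system over states ≠ 0 gives exactly h = [0, 110/39, 40/13] (h[0] = 0 is the target).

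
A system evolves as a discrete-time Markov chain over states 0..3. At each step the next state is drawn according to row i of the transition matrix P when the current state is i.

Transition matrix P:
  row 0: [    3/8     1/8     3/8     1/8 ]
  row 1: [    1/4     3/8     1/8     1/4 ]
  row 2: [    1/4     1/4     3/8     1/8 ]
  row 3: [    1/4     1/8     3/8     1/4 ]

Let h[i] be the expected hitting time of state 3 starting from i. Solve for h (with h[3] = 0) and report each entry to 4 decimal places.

h = [6.5574, 5.5082, 6.4262, 0.0000]

First-step conditioning: h[3] = 0; for i ≠ 3, h[i] = 1 + Σ_k P[i][k]·h[k].
  h[0] = 1 + 3/8·h[0] + 1/8·h[1] + 3/8·h[2]
  h[1] = 1 + 1/4·h[0] + 3/8·h[1] + 1/8·h[2]
  h[2] = 1 + 1/4·h[0] + 1/4·h[1] + 3/8·h[2]
Solving the 3×3 linear system over states ≠ 3 gives exactly h = [400/61, 336/61, 392/61, 0] (h[3] = 0 is the target).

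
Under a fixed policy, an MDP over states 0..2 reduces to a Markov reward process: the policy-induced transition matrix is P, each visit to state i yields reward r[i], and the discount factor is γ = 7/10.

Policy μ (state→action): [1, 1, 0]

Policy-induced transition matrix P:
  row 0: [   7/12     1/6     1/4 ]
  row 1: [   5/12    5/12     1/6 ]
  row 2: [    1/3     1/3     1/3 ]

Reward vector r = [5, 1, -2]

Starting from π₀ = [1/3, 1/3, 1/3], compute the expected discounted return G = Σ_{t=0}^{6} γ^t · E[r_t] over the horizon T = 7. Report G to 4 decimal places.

G = 5.6783

t=0: π = [0.3333, 0.3333, 0.3333], E[r] = 1.3333, γ^t·E[r] = 1.333333, running G = 1.333333
t=1: π = [0.4444, 0.3056, 0.2500], E[r] = 2.0278, γ^t·E[r] = 1.419444, running G = 2.752778
t=2: π = [0.4699, 0.2847, 0.2454], E[r] = 2.1435, γ^t·E[r] = 1.050324, running G = 3.803102
t=3: π = [0.4745, 0.2787, 0.2467], E[r] = 2.1580, γ^t·E[r] = 0.740189, running G = 4.543291
t=4: π = [0.4752, 0.2775, 0.2473], E[r] = 2.1588, γ^t·E[r] = 0.518325, running G = 5.061617
t=5: π = [0.4753, 0.2773, 0.2475], E[r] = 2.1586, γ^t·E[r] = 0.362788, running G = 5.424405
t=6: π = [0.4753, 0.2772, 0.2475], E[r] = 2.1584, γ^t·E[r] = 0.253939, running G = 5.678344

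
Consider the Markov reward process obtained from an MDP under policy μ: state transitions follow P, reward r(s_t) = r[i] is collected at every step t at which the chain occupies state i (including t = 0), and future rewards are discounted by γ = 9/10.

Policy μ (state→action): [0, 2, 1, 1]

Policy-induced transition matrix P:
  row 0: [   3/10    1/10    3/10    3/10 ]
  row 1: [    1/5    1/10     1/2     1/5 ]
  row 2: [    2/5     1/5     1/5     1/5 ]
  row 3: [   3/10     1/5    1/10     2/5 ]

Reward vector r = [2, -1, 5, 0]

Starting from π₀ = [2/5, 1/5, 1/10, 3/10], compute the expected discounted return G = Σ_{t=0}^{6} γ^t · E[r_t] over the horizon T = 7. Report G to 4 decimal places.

G = 8.3472

t=0: π = [0.4000, 0.2000, 0.1000, 0.3000], E[r] = 1.1000, γ^t·E[r] = 1.100000, running G = 1.100000
t=1: π = [0.2900, 0.1400, 0.2700, 0.3000], E[r] = 1.7900, γ^t·E[r] = 1.611000, running G = 2.711000
t=2: π = [0.3130, 0.1570, 0.2410, 0.2890], E[r] = 1.6740, γ^t·E[r] = 1.355940, running G = 4.066940
t=3: π = [0.3084, 0.1530, 0.2495, 0.2891], E[r] = 1.7113, γ^t·E[r] = 1.247538, running G = 5.314478
t=4: π = [0.3097, 0.1539, 0.2478, 0.2887], E[r] = 1.7046, γ^t·E[r] = 1.118381, running G = 6.432859
t=5: π = [0.3094, 0.1536, 0.2483, 0.2887], E[r] = 1.7064, γ^t·E[r] = 1.007630, running G = 7.440489
t=6: π = [0.3095, 0.1537, 0.2482, 0.2887], E[r] = 1.7060, γ^t·E[r] = 0.906665, running G = 8.347154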